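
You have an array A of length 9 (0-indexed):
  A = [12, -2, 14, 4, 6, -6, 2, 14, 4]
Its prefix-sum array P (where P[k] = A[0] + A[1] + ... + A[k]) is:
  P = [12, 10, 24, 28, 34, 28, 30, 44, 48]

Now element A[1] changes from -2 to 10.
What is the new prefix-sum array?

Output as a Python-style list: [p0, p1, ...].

Change: A[1] -2 -> 10, delta = 12
P[k] for k < 1: unchanged (A[1] not included)
P[k] for k >= 1: shift by delta = 12
  P[0] = 12 + 0 = 12
  P[1] = 10 + 12 = 22
  P[2] = 24 + 12 = 36
  P[3] = 28 + 12 = 40
  P[4] = 34 + 12 = 46
  P[5] = 28 + 12 = 40
  P[6] = 30 + 12 = 42
  P[7] = 44 + 12 = 56
  P[8] = 48 + 12 = 60

Answer: [12, 22, 36, 40, 46, 40, 42, 56, 60]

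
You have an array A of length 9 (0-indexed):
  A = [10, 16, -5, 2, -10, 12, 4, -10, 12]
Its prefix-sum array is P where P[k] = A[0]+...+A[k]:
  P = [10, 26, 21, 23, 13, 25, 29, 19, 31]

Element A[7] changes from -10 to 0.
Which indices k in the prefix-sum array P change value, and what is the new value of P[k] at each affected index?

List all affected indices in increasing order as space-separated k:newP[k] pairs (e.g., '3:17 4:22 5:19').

Answer: 7:29 8:41

Derivation:
P[k] = A[0] + ... + A[k]
P[k] includes A[7] iff k >= 7
Affected indices: 7, 8, ..., 8; delta = 10
  P[7]: 19 + 10 = 29
  P[8]: 31 + 10 = 41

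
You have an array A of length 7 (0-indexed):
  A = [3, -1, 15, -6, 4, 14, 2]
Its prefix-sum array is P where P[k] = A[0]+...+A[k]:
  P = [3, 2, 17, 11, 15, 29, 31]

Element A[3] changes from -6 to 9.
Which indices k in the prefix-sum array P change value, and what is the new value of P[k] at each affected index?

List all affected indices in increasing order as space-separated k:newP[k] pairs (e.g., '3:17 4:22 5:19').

Answer: 3:26 4:30 5:44 6:46

Derivation:
P[k] = A[0] + ... + A[k]
P[k] includes A[3] iff k >= 3
Affected indices: 3, 4, ..., 6; delta = 15
  P[3]: 11 + 15 = 26
  P[4]: 15 + 15 = 30
  P[5]: 29 + 15 = 44
  P[6]: 31 + 15 = 46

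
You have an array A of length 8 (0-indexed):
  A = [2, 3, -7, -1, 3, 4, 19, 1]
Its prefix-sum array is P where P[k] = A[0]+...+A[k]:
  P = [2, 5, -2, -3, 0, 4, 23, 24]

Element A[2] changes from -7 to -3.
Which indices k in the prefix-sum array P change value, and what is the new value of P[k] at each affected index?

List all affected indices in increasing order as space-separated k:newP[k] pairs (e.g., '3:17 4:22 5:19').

Answer: 2:2 3:1 4:4 5:8 6:27 7:28

Derivation:
P[k] = A[0] + ... + A[k]
P[k] includes A[2] iff k >= 2
Affected indices: 2, 3, ..., 7; delta = 4
  P[2]: -2 + 4 = 2
  P[3]: -3 + 4 = 1
  P[4]: 0 + 4 = 4
  P[5]: 4 + 4 = 8
  P[6]: 23 + 4 = 27
  P[7]: 24 + 4 = 28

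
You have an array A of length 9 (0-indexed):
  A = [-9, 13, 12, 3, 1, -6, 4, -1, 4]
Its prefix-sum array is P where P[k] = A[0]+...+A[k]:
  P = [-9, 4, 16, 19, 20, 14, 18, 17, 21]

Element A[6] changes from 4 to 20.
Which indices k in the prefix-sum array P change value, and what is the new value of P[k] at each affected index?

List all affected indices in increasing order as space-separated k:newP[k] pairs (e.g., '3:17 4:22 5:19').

P[k] = A[0] + ... + A[k]
P[k] includes A[6] iff k >= 6
Affected indices: 6, 7, ..., 8; delta = 16
  P[6]: 18 + 16 = 34
  P[7]: 17 + 16 = 33
  P[8]: 21 + 16 = 37

Answer: 6:34 7:33 8:37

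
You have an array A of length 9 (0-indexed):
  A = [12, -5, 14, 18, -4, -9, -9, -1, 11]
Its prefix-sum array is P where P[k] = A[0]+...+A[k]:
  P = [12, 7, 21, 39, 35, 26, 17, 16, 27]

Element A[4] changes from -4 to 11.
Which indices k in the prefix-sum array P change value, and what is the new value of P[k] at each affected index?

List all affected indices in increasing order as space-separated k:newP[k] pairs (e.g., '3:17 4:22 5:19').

P[k] = A[0] + ... + A[k]
P[k] includes A[4] iff k >= 4
Affected indices: 4, 5, ..., 8; delta = 15
  P[4]: 35 + 15 = 50
  P[5]: 26 + 15 = 41
  P[6]: 17 + 15 = 32
  P[7]: 16 + 15 = 31
  P[8]: 27 + 15 = 42

Answer: 4:50 5:41 6:32 7:31 8:42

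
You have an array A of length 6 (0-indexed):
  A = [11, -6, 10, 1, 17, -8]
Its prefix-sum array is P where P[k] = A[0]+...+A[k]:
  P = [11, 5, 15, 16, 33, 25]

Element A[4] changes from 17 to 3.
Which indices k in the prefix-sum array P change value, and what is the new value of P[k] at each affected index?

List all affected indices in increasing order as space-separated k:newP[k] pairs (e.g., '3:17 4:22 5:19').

P[k] = A[0] + ... + A[k]
P[k] includes A[4] iff k >= 4
Affected indices: 4, 5, ..., 5; delta = -14
  P[4]: 33 + -14 = 19
  P[5]: 25 + -14 = 11

Answer: 4:19 5:11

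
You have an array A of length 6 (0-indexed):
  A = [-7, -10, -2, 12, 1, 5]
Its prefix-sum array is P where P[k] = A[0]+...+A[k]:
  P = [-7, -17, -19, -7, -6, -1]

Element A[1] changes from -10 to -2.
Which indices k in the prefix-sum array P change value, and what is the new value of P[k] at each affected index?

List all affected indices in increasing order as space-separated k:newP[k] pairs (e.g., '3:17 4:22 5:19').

Answer: 1:-9 2:-11 3:1 4:2 5:7

Derivation:
P[k] = A[0] + ... + A[k]
P[k] includes A[1] iff k >= 1
Affected indices: 1, 2, ..., 5; delta = 8
  P[1]: -17 + 8 = -9
  P[2]: -19 + 8 = -11
  P[3]: -7 + 8 = 1
  P[4]: -6 + 8 = 2
  P[5]: -1 + 8 = 7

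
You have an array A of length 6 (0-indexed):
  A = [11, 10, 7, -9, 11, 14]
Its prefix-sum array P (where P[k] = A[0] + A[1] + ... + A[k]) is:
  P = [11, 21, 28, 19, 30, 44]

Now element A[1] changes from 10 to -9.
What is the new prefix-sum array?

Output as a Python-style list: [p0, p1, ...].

Answer: [11, 2, 9, 0, 11, 25]

Derivation:
Change: A[1] 10 -> -9, delta = -19
P[k] for k < 1: unchanged (A[1] not included)
P[k] for k >= 1: shift by delta = -19
  P[0] = 11 + 0 = 11
  P[1] = 21 + -19 = 2
  P[2] = 28 + -19 = 9
  P[3] = 19 + -19 = 0
  P[4] = 30 + -19 = 11
  P[5] = 44 + -19 = 25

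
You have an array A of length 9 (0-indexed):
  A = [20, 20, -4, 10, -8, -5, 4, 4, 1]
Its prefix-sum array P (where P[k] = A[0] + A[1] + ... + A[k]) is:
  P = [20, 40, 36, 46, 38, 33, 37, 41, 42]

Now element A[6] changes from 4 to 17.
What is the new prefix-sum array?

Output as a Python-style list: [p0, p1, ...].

Answer: [20, 40, 36, 46, 38, 33, 50, 54, 55]

Derivation:
Change: A[6] 4 -> 17, delta = 13
P[k] for k < 6: unchanged (A[6] not included)
P[k] for k >= 6: shift by delta = 13
  P[0] = 20 + 0 = 20
  P[1] = 40 + 0 = 40
  P[2] = 36 + 0 = 36
  P[3] = 46 + 0 = 46
  P[4] = 38 + 0 = 38
  P[5] = 33 + 0 = 33
  P[6] = 37 + 13 = 50
  P[7] = 41 + 13 = 54
  P[8] = 42 + 13 = 55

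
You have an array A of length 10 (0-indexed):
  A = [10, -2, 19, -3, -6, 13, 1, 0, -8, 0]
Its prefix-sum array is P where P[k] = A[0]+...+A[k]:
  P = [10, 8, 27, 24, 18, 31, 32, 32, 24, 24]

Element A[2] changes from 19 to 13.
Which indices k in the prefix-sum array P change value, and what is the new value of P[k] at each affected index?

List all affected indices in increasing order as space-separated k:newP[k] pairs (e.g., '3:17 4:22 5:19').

Answer: 2:21 3:18 4:12 5:25 6:26 7:26 8:18 9:18

Derivation:
P[k] = A[0] + ... + A[k]
P[k] includes A[2] iff k >= 2
Affected indices: 2, 3, ..., 9; delta = -6
  P[2]: 27 + -6 = 21
  P[3]: 24 + -6 = 18
  P[4]: 18 + -6 = 12
  P[5]: 31 + -6 = 25
  P[6]: 32 + -6 = 26
  P[7]: 32 + -6 = 26
  P[8]: 24 + -6 = 18
  P[9]: 24 + -6 = 18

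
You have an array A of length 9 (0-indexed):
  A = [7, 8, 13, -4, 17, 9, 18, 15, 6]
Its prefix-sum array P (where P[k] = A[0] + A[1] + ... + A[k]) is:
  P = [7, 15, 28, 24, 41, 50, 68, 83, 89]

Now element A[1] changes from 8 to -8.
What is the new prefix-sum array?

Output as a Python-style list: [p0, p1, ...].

Change: A[1] 8 -> -8, delta = -16
P[k] for k < 1: unchanged (A[1] not included)
P[k] for k >= 1: shift by delta = -16
  P[0] = 7 + 0 = 7
  P[1] = 15 + -16 = -1
  P[2] = 28 + -16 = 12
  P[3] = 24 + -16 = 8
  P[4] = 41 + -16 = 25
  P[5] = 50 + -16 = 34
  P[6] = 68 + -16 = 52
  P[7] = 83 + -16 = 67
  P[8] = 89 + -16 = 73

Answer: [7, -1, 12, 8, 25, 34, 52, 67, 73]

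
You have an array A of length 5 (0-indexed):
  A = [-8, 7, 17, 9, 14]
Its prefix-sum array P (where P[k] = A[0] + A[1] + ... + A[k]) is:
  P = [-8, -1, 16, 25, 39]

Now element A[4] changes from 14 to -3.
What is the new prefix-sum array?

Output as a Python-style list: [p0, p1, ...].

Answer: [-8, -1, 16, 25, 22]

Derivation:
Change: A[4] 14 -> -3, delta = -17
P[k] for k < 4: unchanged (A[4] not included)
P[k] for k >= 4: shift by delta = -17
  P[0] = -8 + 0 = -8
  P[1] = -1 + 0 = -1
  P[2] = 16 + 0 = 16
  P[3] = 25 + 0 = 25
  P[4] = 39 + -17 = 22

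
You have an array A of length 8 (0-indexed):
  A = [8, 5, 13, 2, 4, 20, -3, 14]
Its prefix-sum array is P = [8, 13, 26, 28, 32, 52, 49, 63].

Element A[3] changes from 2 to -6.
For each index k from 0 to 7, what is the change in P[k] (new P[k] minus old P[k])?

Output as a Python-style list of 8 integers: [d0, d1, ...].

Answer: [0, 0, 0, -8, -8, -8, -8, -8]

Derivation:
Element change: A[3] 2 -> -6, delta = -8
For k < 3: P[k] unchanged, delta_P[k] = 0
For k >= 3: P[k] shifts by exactly -8
Delta array: [0, 0, 0, -8, -8, -8, -8, -8]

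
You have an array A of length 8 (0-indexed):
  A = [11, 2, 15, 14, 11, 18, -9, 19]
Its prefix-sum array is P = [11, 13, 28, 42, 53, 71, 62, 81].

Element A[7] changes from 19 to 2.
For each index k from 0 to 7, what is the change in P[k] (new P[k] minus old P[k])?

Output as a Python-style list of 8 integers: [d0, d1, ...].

Answer: [0, 0, 0, 0, 0, 0, 0, -17]

Derivation:
Element change: A[7] 19 -> 2, delta = -17
For k < 7: P[k] unchanged, delta_P[k] = 0
For k >= 7: P[k] shifts by exactly -17
Delta array: [0, 0, 0, 0, 0, 0, 0, -17]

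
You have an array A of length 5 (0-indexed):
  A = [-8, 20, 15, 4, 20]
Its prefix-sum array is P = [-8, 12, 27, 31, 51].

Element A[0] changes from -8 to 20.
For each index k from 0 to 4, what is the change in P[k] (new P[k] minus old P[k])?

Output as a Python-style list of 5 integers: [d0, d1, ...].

Element change: A[0] -8 -> 20, delta = 28
For k < 0: P[k] unchanged, delta_P[k] = 0
For k >= 0: P[k] shifts by exactly 28
Delta array: [28, 28, 28, 28, 28]

Answer: [28, 28, 28, 28, 28]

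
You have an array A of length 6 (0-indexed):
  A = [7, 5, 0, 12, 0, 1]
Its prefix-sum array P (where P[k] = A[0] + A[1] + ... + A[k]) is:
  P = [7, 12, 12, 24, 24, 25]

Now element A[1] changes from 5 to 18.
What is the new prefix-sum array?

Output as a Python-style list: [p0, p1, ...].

Answer: [7, 25, 25, 37, 37, 38]

Derivation:
Change: A[1] 5 -> 18, delta = 13
P[k] for k < 1: unchanged (A[1] not included)
P[k] for k >= 1: shift by delta = 13
  P[0] = 7 + 0 = 7
  P[1] = 12 + 13 = 25
  P[2] = 12 + 13 = 25
  P[3] = 24 + 13 = 37
  P[4] = 24 + 13 = 37
  P[5] = 25 + 13 = 38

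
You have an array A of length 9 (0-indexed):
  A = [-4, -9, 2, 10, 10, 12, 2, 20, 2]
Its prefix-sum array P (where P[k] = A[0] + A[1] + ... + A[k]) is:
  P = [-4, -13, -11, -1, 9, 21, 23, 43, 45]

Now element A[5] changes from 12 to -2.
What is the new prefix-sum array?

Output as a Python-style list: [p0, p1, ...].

Answer: [-4, -13, -11, -1, 9, 7, 9, 29, 31]

Derivation:
Change: A[5] 12 -> -2, delta = -14
P[k] for k < 5: unchanged (A[5] not included)
P[k] for k >= 5: shift by delta = -14
  P[0] = -4 + 0 = -4
  P[1] = -13 + 0 = -13
  P[2] = -11 + 0 = -11
  P[3] = -1 + 0 = -1
  P[4] = 9 + 0 = 9
  P[5] = 21 + -14 = 7
  P[6] = 23 + -14 = 9
  P[7] = 43 + -14 = 29
  P[8] = 45 + -14 = 31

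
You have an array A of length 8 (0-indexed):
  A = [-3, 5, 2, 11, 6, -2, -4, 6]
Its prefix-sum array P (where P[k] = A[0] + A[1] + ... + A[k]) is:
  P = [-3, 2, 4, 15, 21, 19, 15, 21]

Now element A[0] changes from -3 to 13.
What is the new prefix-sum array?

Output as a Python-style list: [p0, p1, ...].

Answer: [13, 18, 20, 31, 37, 35, 31, 37]

Derivation:
Change: A[0] -3 -> 13, delta = 16
P[k] for k < 0: unchanged (A[0] not included)
P[k] for k >= 0: shift by delta = 16
  P[0] = -3 + 16 = 13
  P[1] = 2 + 16 = 18
  P[2] = 4 + 16 = 20
  P[3] = 15 + 16 = 31
  P[4] = 21 + 16 = 37
  P[5] = 19 + 16 = 35
  P[6] = 15 + 16 = 31
  P[7] = 21 + 16 = 37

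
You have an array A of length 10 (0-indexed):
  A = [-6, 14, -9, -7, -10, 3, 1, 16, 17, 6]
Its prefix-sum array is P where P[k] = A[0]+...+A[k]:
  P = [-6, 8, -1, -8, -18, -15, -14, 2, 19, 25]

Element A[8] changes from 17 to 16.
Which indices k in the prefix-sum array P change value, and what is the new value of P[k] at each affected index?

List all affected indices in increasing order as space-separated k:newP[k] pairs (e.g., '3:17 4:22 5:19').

Answer: 8:18 9:24

Derivation:
P[k] = A[0] + ... + A[k]
P[k] includes A[8] iff k >= 8
Affected indices: 8, 9, ..., 9; delta = -1
  P[8]: 19 + -1 = 18
  P[9]: 25 + -1 = 24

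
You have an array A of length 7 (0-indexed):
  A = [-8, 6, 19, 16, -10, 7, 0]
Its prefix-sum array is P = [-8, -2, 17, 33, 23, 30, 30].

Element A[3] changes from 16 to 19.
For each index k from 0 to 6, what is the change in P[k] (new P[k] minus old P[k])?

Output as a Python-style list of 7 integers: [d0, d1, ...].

Element change: A[3] 16 -> 19, delta = 3
For k < 3: P[k] unchanged, delta_P[k] = 0
For k >= 3: P[k] shifts by exactly 3
Delta array: [0, 0, 0, 3, 3, 3, 3]

Answer: [0, 0, 0, 3, 3, 3, 3]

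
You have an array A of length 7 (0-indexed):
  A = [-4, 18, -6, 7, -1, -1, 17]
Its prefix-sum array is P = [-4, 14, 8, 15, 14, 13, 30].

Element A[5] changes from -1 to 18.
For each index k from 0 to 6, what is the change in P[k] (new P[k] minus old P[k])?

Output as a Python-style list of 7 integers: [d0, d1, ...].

Element change: A[5] -1 -> 18, delta = 19
For k < 5: P[k] unchanged, delta_P[k] = 0
For k >= 5: P[k] shifts by exactly 19
Delta array: [0, 0, 0, 0, 0, 19, 19]

Answer: [0, 0, 0, 0, 0, 19, 19]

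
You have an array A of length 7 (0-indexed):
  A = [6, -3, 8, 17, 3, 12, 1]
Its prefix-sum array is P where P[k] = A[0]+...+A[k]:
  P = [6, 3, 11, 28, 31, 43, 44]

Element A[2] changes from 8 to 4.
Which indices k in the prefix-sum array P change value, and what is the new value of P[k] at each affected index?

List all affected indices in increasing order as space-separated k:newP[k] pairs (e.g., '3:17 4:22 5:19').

P[k] = A[0] + ... + A[k]
P[k] includes A[2] iff k >= 2
Affected indices: 2, 3, ..., 6; delta = -4
  P[2]: 11 + -4 = 7
  P[3]: 28 + -4 = 24
  P[4]: 31 + -4 = 27
  P[5]: 43 + -4 = 39
  P[6]: 44 + -4 = 40

Answer: 2:7 3:24 4:27 5:39 6:40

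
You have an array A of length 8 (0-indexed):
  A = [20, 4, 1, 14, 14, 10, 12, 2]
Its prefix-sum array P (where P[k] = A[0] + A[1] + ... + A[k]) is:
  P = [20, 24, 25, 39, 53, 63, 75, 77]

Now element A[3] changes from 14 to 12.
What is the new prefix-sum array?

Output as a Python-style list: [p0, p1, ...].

Answer: [20, 24, 25, 37, 51, 61, 73, 75]

Derivation:
Change: A[3] 14 -> 12, delta = -2
P[k] for k < 3: unchanged (A[3] not included)
P[k] for k >= 3: shift by delta = -2
  P[0] = 20 + 0 = 20
  P[1] = 24 + 0 = 24
  P[2] = 25 + 0 = 25
  P[3] = 39 + -2 = 37
  P[4] = 53 + -2 = 51
  P[5] = 63 + -2 = 61
  P[6] = 75 + -2 = 73
  P[7] = 77 + -2 = 75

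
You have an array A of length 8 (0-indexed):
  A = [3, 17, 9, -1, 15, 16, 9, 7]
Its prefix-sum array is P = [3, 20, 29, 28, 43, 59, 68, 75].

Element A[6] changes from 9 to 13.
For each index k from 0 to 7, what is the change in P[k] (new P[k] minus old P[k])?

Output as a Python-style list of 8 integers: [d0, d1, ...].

Element change: A[6] 9 -> 13, delta = 4
For k < 6: P[k] unchanged, delta_P[k] = 0
For k >= 6: P[k] shifts by exactly 4
Delta array: [0, 0, 0, 0, 0, 0, 4, 4]

Answer: [0, 0, 0, 0, 0, 0, 4, 4]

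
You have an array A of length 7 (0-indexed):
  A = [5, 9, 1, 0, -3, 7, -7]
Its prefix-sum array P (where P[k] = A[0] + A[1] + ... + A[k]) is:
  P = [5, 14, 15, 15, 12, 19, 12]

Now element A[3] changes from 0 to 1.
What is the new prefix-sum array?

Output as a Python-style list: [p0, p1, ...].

Change: A[3] 0 -> 1, delta = 1
P[k] for k < 3: unchanged (A[3] not included)
P[k] for k >= 3: shift by delta = 1
  P[0] = 5 + 0 = 5
  P[1] = 14 + 0 = 14
  P[2] = 15 + 0 = 15
  P[3] = 15 + 1 = 16
  P[4] = 12 + 1 = 13
  P[5] = 19 + 1 = 20
  P[6] = 12 + 1 = 13

Answer: [5, 14, 15, 16, 13, 20, 13]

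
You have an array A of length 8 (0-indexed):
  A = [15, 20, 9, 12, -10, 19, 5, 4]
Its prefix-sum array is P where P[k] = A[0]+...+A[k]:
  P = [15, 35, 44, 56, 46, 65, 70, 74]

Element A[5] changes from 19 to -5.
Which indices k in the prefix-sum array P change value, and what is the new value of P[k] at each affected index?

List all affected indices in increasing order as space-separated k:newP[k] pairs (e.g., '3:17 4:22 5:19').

Answer: 5:41 6:46 7:50

Derivation:
P[k] = A[0] + ... + A[k]
P[k] includes A[5] iff k >= 5
Affected indices: 5, 6, ..., 7; delta = -24
  P[5]: 65 + -24 = 41
  P[6]: 70 + -24 = 46
  P[7]: 74 + -24 = 50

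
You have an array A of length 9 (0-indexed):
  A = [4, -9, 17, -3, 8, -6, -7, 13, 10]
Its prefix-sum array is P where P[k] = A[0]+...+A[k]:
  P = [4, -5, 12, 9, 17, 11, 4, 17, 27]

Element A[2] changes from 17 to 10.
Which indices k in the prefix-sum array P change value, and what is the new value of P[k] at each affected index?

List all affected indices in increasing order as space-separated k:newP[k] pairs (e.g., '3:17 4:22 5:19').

Answer: 2:5 3:2 4:10 5:4 6:-3 7:10 8:20

Derivation:
P[k] = A[0] + ... + A[k]
P[k] includes A[2] iff k >= 2
Affected indices: 2, 3, ..., 8; delta = -7
  P[2]: 12 + -7 = 5
  P[3]: 9 + -7 = 2
  P[4]: 17 + -7 = 10
  P[5]: 11 + -7 = 4
  P[6]: 4 + -7 = -3
  P[7]: 17 + -7 = 10
  P[8]: 27 + -7 = 20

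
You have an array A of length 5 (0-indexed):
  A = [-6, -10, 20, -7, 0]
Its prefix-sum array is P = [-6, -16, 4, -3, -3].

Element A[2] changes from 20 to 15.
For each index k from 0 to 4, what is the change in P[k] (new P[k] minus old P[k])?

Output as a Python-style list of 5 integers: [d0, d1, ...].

Element change: A[2] 20 -> 15, delta = -5
For k < 2: P[k] unchanged, delta_P[k] = 0
For k >= 2: P[k] shifts by exactly -5
Delta array: [0, 0, -5, -5, -5]

Answer: [0, 0, -5, -5, -5]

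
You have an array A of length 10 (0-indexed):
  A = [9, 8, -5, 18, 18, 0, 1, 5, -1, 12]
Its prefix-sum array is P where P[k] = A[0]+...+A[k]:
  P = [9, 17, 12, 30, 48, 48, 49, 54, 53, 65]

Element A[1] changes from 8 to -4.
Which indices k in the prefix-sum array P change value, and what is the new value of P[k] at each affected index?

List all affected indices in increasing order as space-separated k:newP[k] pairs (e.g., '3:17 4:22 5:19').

Answer: 1:5 2:0 3:18 4:36 5:36 6:37 7:42 8:41 9:53

Derivation:
P[k] = A[0] + ... + A[k]
P[k] includes A[1] iff k >= 1
Affected indices: 1, 2, ..., 9; delta = -12
  P[1]: 17 + -12 = 5
  P[2]: 12 + -12 = 0
  P[3]: 30 + -12 = 18
  P[4]: 48 + -12 = 36
  P[5]: 48 + -12 = 36
  P[6]: 49 + -12 = 37
  P[7]: 54 + -12 = 42
  P[8]: 53 + -12 = 41
  P[9]: 65 + -12 = 53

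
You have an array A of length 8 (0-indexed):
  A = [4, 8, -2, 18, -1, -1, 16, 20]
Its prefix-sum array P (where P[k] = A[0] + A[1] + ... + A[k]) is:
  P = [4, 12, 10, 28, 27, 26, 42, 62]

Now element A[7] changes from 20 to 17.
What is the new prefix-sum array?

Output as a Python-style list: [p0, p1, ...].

Answer: [4, 12, 10, 28, 27, 26, 42, 59]

Derivation:
Change: A[7] 20 -> 17, delta = -3
P[k] for k < 7: unchanged (A[7] not included)
P[k] for k >= 7: shift by delta = -3
  P[0] = 4 + 0 = 4
  P[1] = 12 + 0 = 12
  P[2] = 10 + 0 = 10
  P[3] = 28 + 0 = 28
  P[4] = 27 + 0 = 27
  P[5] = 26 + 0 = 26
  P[6] = 42 + 0 = 42
  P[7] = 62 + -3 = 59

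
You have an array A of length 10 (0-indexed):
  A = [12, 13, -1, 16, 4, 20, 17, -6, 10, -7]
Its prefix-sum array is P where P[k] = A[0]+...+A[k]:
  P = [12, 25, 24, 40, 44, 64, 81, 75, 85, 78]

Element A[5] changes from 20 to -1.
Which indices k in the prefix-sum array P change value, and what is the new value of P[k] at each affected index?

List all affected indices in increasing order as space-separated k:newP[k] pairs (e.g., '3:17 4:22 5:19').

P[k] = A[0] + ... + A[k]
P[k] includes A[5] iff k >= 5
Affected indices: 5, 6, ..., 9; delta = -21
  P[5]: 64 + -21 = 43
  P[6]: 81 + -21 = 60
  P[7]: 75 + -21 = 54
  P[8]: 85 + -21 = 64
  P[9]: 78 + -21 = 57

Answer: 5:43 6:60 7:54 8:64 9:57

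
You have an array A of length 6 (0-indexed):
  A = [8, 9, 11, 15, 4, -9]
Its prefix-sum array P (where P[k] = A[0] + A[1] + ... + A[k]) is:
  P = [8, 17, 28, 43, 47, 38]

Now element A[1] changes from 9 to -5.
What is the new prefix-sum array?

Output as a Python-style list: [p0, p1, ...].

Answer: [8, 3, 14, 29, 33, 24]

Derivation:
Change: A[1] 9 -> -5, delta = -14
P[k] for k < 1: unchanged (A[1] not included)
P[k] for k >= 1: shift by delta = -14
  P[0] = 8 + 0 = 8
  P[1] = 17 + -14 = 3
  P[2] = 28 + -14 = 14
  P[3] = 43 + -14 = 29
  P[4] = 47 + -14 = 33
  P[5] = 38 + -14 = 24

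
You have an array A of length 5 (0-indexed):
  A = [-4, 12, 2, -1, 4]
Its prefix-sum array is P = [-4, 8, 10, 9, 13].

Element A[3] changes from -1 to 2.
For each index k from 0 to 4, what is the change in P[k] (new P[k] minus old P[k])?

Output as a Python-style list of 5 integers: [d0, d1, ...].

Element change: A[3] -1 -> 2, delta = 3
For k < 3: P[k] unchanged, delta_P[k] = 0
For k >= 3: P[k] shifts by exactly 3
Delta array: [0, 0, 0, 3, 3]

Answer: [0, 0, 0, 3, 3]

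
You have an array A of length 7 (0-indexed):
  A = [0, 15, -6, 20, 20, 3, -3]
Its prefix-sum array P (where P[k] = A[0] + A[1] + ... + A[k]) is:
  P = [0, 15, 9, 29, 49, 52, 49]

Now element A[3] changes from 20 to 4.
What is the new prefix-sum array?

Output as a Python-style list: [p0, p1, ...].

Answer: [0, 15, 9, 13, 33, 36, 33]

Derivation:
Change: A[3] 20 -> 4, delta = -16
P[k] for k < 3: unchanged (A[3] not included)
P[k] for k >= 3: shift by delta = -16
  P[0] = 0 + 0 = 0
  P[1] = 15 + 0 = 15
  P[2] = 9 + 0 = 9
  P[3] = 29 + -16 = 13
  P[4] = 49 + -16 = 33
  P[5] = 52 + -16 = 36
  P[6] = 49 + -16 = 33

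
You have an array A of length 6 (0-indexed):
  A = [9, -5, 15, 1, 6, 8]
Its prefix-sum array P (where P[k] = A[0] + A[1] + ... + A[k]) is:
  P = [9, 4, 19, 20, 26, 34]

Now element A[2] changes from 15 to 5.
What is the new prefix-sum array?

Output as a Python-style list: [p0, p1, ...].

Change: A[2] 15 -> 5, delta = -10
P[k] for k < 2: unchanged (A[2] not included)
P[k] for k >= 2: shift by delta = -10
  P[0] = 9 + 0 = 9
  P[1] = 4 + 0 = 4
  P[2] = 19 + -10 = 9
  P[3] = 20 + -10 = 10
  P[4] = 26 + -10 = 16
  P[5] = 34 + -10 = 24

Answer: [9, 4, 9, 10, 16, 24]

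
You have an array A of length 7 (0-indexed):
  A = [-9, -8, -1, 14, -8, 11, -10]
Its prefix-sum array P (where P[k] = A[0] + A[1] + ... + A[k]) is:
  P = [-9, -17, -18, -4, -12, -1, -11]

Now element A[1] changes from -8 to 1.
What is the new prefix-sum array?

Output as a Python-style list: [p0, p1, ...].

Answer: [-9, -8, -9, 5, -3, 8, -2]

Derivation:
Change: A[1] -8 -> 1, delta = 9
P[k] for k < 1: unchanged (A[1] not included)
P[k] for k >= 1: shift by delta = 9
  P[0] = -9 + 0 = -9
  P[1] = -17 + 9 = -8
  P[2] = -18 + 9 = -9
  P[3] = -4 + 9 = 5
  P[4] = -12 + 9 = -3
  P[5] = -1 + 9 = 8
  P[6] = -11 + 9 = -2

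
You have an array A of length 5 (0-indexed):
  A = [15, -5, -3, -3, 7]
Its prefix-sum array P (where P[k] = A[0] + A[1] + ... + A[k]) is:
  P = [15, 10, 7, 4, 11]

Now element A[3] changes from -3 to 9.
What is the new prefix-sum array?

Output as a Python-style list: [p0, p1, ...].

Change: A[3] -3 -> 9, delta = 12
P[k] for k < 3: unchanged (A[3] not included)
P[k] for k >= 3: shift by delta = 12
  P[0] = 15 + 0 = 15
  P[1] = 10 + 0 = 10
  P[2] = 7 + 0 = 7
  P[3] = 4 + 12 = 16
  P[4] = 11 + 12 = 23

Answer: [15, 10, 7, 16, 23]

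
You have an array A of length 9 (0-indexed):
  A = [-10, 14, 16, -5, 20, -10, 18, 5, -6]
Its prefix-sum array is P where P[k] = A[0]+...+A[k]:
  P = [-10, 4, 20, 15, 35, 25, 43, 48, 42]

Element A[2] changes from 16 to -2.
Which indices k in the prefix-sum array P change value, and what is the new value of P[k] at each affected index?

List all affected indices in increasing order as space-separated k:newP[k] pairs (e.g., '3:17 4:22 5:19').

Answer: 2:2 3:-3 4:17 5:7 6:25 7:30 8:24

Derivation:
P[k] = A[0] + ... + A[k]
P[k] includes A[2] iff k >= 2
Affected indices: 2, 3, ..., 8; delta = -18
  P[2]: 20 + -18 = 2
  P[3]: 15 + -18 = -3
  P[4]: 35 + -18 = 17
  P[5]: 25 + -18 = 7
  P[6]: 43 + -18 = 25
  P[7]: 48 + -18 = 30
  P[8]: 42 + -18 = 24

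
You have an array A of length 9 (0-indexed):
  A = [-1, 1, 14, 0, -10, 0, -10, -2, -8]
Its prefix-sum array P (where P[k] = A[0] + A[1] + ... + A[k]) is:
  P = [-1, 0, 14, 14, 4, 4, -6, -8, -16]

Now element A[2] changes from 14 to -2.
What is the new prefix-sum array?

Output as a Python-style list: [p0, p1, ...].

Answer: [-1, 0, -2, -2, -12, -12, -22, -24, -32]

Derivation:
Change: A[2] 14 -> -2, delta = -16
P[k] for k < 2: unchanged (A[2] not included)
P[k] for k >= 2: shift by delta = -16
  P[0] = -1 + 0 = -1
  P[1] = 0 + 0 = 0
  P[2] = 14 + -16 = -2
  P[3] = 14 + -16 = -2
  P[4] = 4 + -16 = -12
  P[5] = 4 + -16 = -12
  P[6] = -6 + -16 = -22
  P[7] = -8 + -16 = -24
  P[8] = -16 + -16 = -32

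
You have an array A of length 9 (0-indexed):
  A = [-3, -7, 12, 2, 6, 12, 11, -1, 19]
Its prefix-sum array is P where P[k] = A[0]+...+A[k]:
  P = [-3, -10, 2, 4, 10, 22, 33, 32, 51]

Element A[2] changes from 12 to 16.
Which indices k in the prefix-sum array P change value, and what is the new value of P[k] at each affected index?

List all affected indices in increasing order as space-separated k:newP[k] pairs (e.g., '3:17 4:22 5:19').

Answer: 2:6 3:8 4:14 5:26 6:37 7:36 8:55

Derivation:
P[k] = A[0] + ... + A[k]
P[k] includes A[2] iff k >= 2
Affected indices: 2, 3, ..., 8; delta = 4
  P[2]: 2 + 4 = 6
  P[3]: 4 + 4 = 8
  P[4]: 10 + 4 = 14
  P[5]: 22 + 4 = 26
  P[6]: 33 + 4 = 37
  P[7]: 32 + 4 = 36
  P[8]: 51 + 4 = 55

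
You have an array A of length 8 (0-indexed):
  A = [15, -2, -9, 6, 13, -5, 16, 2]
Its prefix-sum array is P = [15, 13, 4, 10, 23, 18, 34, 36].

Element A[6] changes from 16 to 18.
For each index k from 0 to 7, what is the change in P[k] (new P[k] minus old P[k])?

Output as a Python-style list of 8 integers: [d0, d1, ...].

Element change: A[6] 16 -> 18, delta = 2
For k < 6: P[k] unchanged, delta_P[k] = 0
For k >= 6: P[k] shifts by exactly 2
Delta array: [0, 0, 0, 0, 0, 0, 2, 2]

Answer: [0, 0, 0, 0, 0, 0, 2, 2]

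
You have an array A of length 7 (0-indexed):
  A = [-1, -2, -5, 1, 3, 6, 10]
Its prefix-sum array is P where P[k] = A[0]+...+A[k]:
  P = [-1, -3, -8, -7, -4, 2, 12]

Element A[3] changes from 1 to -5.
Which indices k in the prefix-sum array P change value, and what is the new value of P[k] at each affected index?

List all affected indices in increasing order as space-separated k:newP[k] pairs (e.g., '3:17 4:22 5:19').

Answer: 3:-13 4:-10 5:-4 6:6

Derivation:
P[k] = A[0] + ... + A[k]
P[k] includes A[3] iff k >= 3
Affected indices: 3, 4, ..., 6; delta = -6
  P[3]: -7 + -6 = -13
  P[4]: -4 + -6 = -10
  P[5]: 2 + -6 = -4
  P[6]: 12 + -6 = 6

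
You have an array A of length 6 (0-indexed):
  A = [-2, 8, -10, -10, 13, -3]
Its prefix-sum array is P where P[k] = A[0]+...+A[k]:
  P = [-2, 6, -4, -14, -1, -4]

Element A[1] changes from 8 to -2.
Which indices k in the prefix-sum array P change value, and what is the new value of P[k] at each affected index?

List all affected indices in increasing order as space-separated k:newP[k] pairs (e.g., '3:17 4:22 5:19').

Answer: 1:-4 2:-14 3:-24 4:-11 5:-14

Derivation:
P[k] = A[0] + ... + A[k]
P[k] includes A[1] iff k >= 1
Affected indices: 1, 2, ..., 5; delta = -10
  P[1]: 6 + -10 = -4
  P[2]: -4 + -10 = -14
  P[3]: -14 + -10 = -24
  P[4]: -1 + -10 = -11
  P[5]: -4 + -10 = -14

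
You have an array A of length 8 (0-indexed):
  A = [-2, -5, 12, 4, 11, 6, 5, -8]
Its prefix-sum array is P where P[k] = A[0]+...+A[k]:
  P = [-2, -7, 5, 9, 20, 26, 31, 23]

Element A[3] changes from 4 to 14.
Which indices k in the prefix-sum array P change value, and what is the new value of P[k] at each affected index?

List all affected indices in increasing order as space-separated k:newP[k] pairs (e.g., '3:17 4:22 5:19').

P[k] = A[0] + ... + A[k]
P[k] includes A[3] iff k >= 3
Affected indices: 3, 4, ..., 7; delta = 10
  P[3]: 9 + 10 = 19
  P[4]: 20 + 10 = 30
  P[5]: 26 + 10 = 36
  P[6]: 31 + 10 = 41
  P[7]: 23 + 10 = 33

Answer: 3:19 4:30 5:36 6:41 7:33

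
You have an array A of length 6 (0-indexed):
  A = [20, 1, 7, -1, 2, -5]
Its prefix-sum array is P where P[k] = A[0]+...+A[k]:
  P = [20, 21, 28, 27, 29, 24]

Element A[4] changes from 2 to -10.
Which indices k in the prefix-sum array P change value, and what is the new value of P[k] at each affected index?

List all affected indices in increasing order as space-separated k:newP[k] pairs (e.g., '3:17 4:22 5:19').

Answer: 4:17 5:12

Derivation:
P[k] = A[0] + ... + A[k]
P[k] includes A[4] iff k >= 4
Affected indices: 4, 5, ..., 5; delta = -12
  P[4]: 29 + -12 = 17
  P[5]: 24 + -12 = 12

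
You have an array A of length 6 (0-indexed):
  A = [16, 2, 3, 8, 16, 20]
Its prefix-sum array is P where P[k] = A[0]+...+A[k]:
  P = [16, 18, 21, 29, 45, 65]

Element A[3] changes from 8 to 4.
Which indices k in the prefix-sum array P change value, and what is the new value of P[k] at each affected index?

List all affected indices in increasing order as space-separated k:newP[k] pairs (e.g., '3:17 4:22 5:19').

P[k] = A[0] + ... + A[k]
P[k] includes A[3] iff k >= 3
Affected indices: 3, 4, ..., 5; delta = -4
  P[3]: 29 + -4 = 25
  P[4]: 45 + -4 = 41
  P[5]: 65 + -4 = 61

Answer: 3:25 4:41 5:61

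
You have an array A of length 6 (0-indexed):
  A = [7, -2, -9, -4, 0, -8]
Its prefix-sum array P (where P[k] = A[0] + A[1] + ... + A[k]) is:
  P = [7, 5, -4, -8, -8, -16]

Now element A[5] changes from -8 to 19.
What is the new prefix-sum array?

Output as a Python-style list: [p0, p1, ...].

Answer: [7, 5, -4, -8, -8, 11]

Derivation:
Change: A[5] -8 -> 19, delta = 27
P[k] for k < 5: unchanged (A[5] not included)
P[k] for k >= 5: shift by delta = 27
  P[0] = 7 + 0 = 7
  P[1] = 5 + 0 = 5
  P[2] = -4 + 0 = -4
  P[3] = -8 + 0 = -8
  P[4] = -8 + 0 = -8
  P[5] = -16 + 27 = 11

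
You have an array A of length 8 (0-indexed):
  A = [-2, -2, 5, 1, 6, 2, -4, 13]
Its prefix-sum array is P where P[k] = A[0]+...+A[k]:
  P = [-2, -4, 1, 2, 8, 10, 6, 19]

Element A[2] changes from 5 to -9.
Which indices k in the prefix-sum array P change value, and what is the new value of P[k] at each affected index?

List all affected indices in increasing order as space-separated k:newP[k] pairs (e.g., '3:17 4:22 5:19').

Answer: 2:-13 3:-12 4:-6 5:-4 6:-8 7:5

Derivation:
P[k] = A[0] + ... + A[k]
P[k] includes A[2] iff k >= 2
Affected indices: 2, 3, ..., 7; delta = -14
  P[2]: 1 + -14 = -13
  P[3]: 2 + -14 = -12
  P[4]: 8 + -14 = -6
  P[5]: 10 + -14 = -4
  P[6]: 6 + -14 = -8
  P[7]: 19 + -14 = 5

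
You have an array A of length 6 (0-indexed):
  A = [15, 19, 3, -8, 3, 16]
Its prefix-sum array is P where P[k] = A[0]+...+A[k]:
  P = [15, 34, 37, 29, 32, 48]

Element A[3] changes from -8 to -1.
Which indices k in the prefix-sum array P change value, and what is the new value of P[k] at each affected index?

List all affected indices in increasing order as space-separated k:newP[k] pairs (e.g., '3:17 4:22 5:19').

Answer: 3:36 4:39 5:55

Derivation:
P[k] = A[0] + ... + A[k]
P[k] includes A[3] iff k >= 3
Affected indices: 3, 4, ..., 5; delta = 7
  P[3]: 29 + 7 = 36
  P[4]: 32 + 7 = 39
  P[5]: 48 + 7 = 55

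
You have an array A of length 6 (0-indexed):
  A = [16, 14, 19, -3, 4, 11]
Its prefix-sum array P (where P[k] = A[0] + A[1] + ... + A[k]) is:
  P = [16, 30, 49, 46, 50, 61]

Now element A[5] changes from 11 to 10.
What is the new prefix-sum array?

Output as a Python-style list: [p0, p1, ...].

Answer: [16, 30, 49, 46, 50, 60]

Derivation:
Change: A[5] 11 -> 10, delta = -1
P[k] for k < 5: unchanged (A[5] not included)
P[k] for k >= 5: shift by delta = -1
  P[0] = 16 + 0 = 16
  P[1] = 30 + 0 = 30
  P[2] = 49 + 0 = 49
  P[3] = 46 + 0 = 46
  P[4] = 50 + 0 = 50
  P[5] = 61 + -1 = 60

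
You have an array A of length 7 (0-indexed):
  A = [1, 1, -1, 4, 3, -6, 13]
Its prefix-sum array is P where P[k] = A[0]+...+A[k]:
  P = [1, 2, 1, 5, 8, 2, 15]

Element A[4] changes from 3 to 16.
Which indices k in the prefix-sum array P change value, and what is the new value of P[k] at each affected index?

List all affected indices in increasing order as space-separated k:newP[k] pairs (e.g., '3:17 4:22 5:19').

Answer: 4:21 5:15 6:28

Derivation:
P[k] = A[0] + ... + A[k]
P[k] includes A[4] iff k >= 4
Affected indices: 4, 5, ..., 6; delta = 13
  P[4]: 8 + 13 = 21
  P[5]: 2 + 13 = 15
  P[6]: 15 + 13 = 28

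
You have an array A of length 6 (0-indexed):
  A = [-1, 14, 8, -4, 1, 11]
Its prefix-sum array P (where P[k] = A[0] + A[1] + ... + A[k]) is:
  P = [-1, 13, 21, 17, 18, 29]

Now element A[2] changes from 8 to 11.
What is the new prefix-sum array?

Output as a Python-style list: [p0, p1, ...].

Change: A[2] 8 -> 11, delta = 3
P[k] for k < 2: unchanged (A[2] not included)
P[k] for k >= 2: shift by delta = 3
  P[0] = -1 + 0 = -1
  P[1] = 13 + 0 = 13
  P[2] = 21 + 3 = 24
  P[3] = 17 + 3 = 20
  P[4] = 18 + 3 = 21
  P[5] = 29 + 3 = 32

Answer: [-1, 13, 24, 20, 21, 32]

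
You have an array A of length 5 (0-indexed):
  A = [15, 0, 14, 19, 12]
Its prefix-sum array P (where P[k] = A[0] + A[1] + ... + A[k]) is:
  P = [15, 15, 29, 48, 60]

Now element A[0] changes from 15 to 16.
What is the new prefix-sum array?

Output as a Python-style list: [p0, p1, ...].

Change: A[0] 15 -> 16, delta = 1
P[k] for k < 0: unchanged (A[0] not included)
P[k] for k >= 0: shift by delta = 1
  P[0] = 15 + 1 = 16
  P[1] = 15 + 1 = 16
  P[2] = 29 + 1 = 30
  P[3] = 48 + 1 = 49
  P[4] = 60 + 1 = 61

Answer: [16, 16, 30, 49, 61]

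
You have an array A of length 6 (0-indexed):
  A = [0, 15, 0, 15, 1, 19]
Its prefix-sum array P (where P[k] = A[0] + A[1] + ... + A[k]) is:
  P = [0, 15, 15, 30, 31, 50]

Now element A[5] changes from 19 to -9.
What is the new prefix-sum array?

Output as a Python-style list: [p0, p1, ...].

Change: A[5] 19 -> -9, delta = -28
P[k] for k < 5: unchanged (A[5] not included)
P[k] for k >= 5: shift by delta = -28
  P[0] = 0 + 0 = 0
  P[1] = 15 + 0 = 15
  P[2] = 15 + 0 = 15
  P[3] = 30 + 0 = 30
  P[4] = 31 + 0 = 31
  P[5] = 50 + -28 = 22

Answer: [0, 15, 15, 30, 31, 22]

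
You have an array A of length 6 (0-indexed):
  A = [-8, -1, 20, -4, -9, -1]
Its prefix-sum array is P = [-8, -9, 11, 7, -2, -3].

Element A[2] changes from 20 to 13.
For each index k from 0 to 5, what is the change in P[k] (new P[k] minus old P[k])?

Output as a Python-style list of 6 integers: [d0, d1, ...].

Element change: A[2] 20 -> 13, delta = -7
For k < 2: P[k] unchanged, delta_P[k] = 0
For k >= 2: P[k] shifts by exactly -7
Delta array: [0, 0, -7, -7, -7, -7]

Answer: [0, 0, -7, -7, -7, -7]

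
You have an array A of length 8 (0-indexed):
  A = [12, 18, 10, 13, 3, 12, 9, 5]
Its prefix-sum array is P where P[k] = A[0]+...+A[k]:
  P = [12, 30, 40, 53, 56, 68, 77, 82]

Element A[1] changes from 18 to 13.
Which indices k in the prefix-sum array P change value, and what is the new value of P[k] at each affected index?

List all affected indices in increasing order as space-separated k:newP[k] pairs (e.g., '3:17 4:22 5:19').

P[k] = A[0] + ... + A[k]
P[k] includes A[1] iff k >= 1
Affected indices: 1, 2, ..., 7; delta = -5
  P[1]: 30 + -5 = 25
  P[2]: 40 + -5 = 35
  P[3]: 53 + -5 = 48
  P[4]: 56 + -5 = 51
  P[5]: 68 + -5 = 63
  P[6]: 77 + -5 = 72
  P[7]: 82 + -5 = 77

Answer: 1:25 2:35 3:48 4:51 5:63 6:72 7:77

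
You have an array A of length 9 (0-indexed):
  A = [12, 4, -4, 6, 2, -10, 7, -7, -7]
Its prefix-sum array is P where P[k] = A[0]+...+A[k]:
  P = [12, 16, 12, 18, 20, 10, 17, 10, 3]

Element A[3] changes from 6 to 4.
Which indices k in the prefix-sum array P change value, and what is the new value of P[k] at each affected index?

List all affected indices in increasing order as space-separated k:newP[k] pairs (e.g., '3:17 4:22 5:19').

P[k] = A[0] + ... + A[k]
P[k] includes A[3] iff k >= 3
Affected indices: 3, 4, ..., 8; delta = -2
  P[3]: 18 + -2 = 16
  P[4]: 20 + -2 = 18
  P[5]: 10 + -2 = 8
  P[6]: 17 + -2 = 15
  P[7]: 10 + -2 = 8
  P[8]: 3 + -2 = 1

Answer: 3:16 4:18 5:8 6:15 7:8 8:1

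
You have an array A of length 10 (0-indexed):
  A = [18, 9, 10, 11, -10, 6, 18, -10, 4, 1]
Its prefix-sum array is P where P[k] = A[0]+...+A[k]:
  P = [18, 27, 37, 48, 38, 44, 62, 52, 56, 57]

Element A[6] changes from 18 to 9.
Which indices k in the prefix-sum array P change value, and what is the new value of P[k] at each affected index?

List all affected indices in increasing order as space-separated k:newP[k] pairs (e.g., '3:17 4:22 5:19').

P[k] = A[0] + ... + A[k]
P[k] includes A[6] iff k >= 6
Affected indices: 6, 7, ..., 9; delta = -9
  P[6]: 62 + -9 = 53
  P[7]: 52 + -9 = 43
  P[8]: 56 + -9 = 47
  P[9]: 57 + -9 = 48

Answer: 6:53 7:43 8:47 9:48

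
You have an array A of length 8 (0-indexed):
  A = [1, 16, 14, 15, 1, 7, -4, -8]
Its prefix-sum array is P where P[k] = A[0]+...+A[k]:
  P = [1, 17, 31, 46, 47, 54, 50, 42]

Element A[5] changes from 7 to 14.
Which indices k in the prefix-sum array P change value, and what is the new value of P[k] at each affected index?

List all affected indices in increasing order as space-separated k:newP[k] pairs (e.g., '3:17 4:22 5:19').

Answer: 5:61 6:57 7:49

Derivation:
P[k] = A[0] + ... + A[k]
P[k] includes A[5] iff k >= 5
Affected indices: 5, 6, ..., 7; delta = 7
  P[5]: 54 + 7 = 61
  P[6]: 50 + 7 = 57
  P[7]: 42 + 7 = 49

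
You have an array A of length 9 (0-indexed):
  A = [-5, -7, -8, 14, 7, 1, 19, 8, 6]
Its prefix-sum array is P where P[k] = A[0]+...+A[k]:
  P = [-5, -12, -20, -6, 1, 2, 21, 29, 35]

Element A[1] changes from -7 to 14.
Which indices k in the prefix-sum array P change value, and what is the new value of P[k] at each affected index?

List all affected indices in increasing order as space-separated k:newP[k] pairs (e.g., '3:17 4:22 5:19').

Answer: 1:9 2:1 3:15 4:22 5:23 6:42 7:50 8:56

Derivation:
P[k] = A[0] + ... + A[k]
P[k] includes A[1] iff k >= 1
Affected indices: 1, 2, ..., 8; delta = 21
  P[1]: -12 + 21 = 9
  P[2]: -20 + 21 = 1
  P[3]: -6 + 21 = 15
  P[4]: 1 + 21 = 22
  P[5]: 2 + 21 = 23
  P[6]: 21 + 21 = 42
  P[7]: 29 + 21 = 50
  P[8]: 35 + 21 = 56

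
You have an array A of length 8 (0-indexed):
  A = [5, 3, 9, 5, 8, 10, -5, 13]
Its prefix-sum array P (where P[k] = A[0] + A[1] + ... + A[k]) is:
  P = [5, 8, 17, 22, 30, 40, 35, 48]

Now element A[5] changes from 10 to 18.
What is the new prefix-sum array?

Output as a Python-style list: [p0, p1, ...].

Answer: [5, 8, 17, 22, 30, 48, 43, 56]

Derivation:
Change: A[5] 10 -> 18, delta = 8
P[k] for k < 5: unchanged (A[5] not included)
P[k] for k >= 5: shift by delta = 8
  P[0] = 5 + 0 = 5
  P[1] = 8 + 0 = 8
  P[2] = 17 + 0 = 17
  P[3] = 22 + 0 = 22
  P[4] = 30 + 0 = 30
  P[5] = 40 + 8 = 48
  P[6] = 35 + 8 = 43
  P[7] = 48 + 8 = 56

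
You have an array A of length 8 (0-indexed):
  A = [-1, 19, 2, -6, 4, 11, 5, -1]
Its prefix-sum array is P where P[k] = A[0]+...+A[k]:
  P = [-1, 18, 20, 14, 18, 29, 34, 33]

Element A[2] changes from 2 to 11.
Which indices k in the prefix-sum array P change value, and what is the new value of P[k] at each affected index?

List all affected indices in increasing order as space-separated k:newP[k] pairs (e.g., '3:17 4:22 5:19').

Answer: 2:29 3:23 4:27 5:38 6:43 7:42

Derivation:
P[k] = A[0] + ... + A[k]
P[k] includes A[2] iff k >= 2
Affected indices: 2, 3, ..., 7; delta = 9
  P[2]: 20 + 9 = 29
  P[3]: 14 + 9 = 23
  P[4]: 18 + 9 = 27
  P[5]: 29 + 9 = 38
  P[6]: 34 + 9 = 43
  P[7]: 33 + 9 = 42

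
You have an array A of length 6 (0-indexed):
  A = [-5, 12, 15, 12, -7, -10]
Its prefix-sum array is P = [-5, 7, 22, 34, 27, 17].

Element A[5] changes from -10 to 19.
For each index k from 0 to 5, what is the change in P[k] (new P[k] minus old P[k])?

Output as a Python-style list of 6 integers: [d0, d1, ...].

Element change: A[5] -10 -> 19, delta = 29
For k < 5: P[k] unchanged, delta_P[k] = 0
For k >= 5: P[k] shifts by exactly 29
Delta array: [0, 0, 0, 0, 0, 29]

Answer: [0, 0, 0, 0, 0, 29]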